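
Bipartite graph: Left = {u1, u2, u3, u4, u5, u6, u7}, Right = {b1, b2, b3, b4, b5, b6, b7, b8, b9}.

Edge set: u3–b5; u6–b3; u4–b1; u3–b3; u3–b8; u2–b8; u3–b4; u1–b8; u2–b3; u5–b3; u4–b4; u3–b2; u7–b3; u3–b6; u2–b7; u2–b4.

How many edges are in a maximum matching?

5

One maximum matching: u1–b8, u2–b7, u3–b5, u4–b4, u5–b3.
The set {u5, u6, u7} has only 1 neighbour ({b3}), so by Hall's theorem at most 5 of the 7 left vertices can be matched.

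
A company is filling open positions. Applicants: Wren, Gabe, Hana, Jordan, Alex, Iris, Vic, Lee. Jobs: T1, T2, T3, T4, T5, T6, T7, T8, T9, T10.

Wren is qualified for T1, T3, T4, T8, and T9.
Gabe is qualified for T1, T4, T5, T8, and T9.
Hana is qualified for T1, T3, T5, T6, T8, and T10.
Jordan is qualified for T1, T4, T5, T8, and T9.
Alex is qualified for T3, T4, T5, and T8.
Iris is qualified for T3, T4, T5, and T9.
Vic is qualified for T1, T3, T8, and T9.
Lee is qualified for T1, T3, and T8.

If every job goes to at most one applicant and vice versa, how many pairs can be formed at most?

7

A valid assignment of size 7: Wren-T1, Gabe-T4, Hana-T10, Jordan-T8, Alex-T3, Iris-T5, Vic-T9.
The set {Wren, Gabe, Jordan, Alex, Iris, Vic, Lee} has only 6 neighbours ({T1, T3, T4, T5, T8, T9}), so by Hall's theorem at most 7 of the 8 applicants can be matched.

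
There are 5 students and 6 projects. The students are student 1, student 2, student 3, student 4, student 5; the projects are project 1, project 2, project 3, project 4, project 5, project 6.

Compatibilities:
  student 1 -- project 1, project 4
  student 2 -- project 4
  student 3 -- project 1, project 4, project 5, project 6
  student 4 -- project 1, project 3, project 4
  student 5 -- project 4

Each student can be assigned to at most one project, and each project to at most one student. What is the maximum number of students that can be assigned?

A valid assignment of size 4: student 1→project 1, student 2→project 4, student 3→project 5, student 4→project 3.
The set {student 2, student 5} has only 1 neighbour ({project 4}), so by Hall's theorem at most 4 of the 5 students can be matched.

4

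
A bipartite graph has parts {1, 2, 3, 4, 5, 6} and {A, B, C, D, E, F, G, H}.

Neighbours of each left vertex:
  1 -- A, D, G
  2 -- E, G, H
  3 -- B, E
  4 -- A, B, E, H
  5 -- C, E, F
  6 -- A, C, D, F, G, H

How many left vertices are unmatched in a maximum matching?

0

For example, pair 1-D, 2-E, 3-B, 4-H, 5-C, 6-G.
All 6 left vertices are matched, so no larger matching exists.
That matches 6 of the 6, leaving 0 unmatched; no matching can do better.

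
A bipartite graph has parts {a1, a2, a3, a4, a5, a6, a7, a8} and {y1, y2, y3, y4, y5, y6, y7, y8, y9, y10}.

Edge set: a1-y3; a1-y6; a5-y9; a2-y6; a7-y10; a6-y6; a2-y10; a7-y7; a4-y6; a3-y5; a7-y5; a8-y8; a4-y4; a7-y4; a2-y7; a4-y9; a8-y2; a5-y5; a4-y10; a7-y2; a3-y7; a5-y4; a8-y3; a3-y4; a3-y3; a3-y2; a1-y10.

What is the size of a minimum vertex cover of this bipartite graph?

8

A maximum matching has 8 edges (e.g. a1–y10, a2–y7, a3–y2, a4–y9, a5–y5, a6–y6, a7–y4, a8–y3).
By König's theorem the minimum vertex cover has the same size. One such cover is {a1, a2, a3, a4, a5, a6, a7, a8}.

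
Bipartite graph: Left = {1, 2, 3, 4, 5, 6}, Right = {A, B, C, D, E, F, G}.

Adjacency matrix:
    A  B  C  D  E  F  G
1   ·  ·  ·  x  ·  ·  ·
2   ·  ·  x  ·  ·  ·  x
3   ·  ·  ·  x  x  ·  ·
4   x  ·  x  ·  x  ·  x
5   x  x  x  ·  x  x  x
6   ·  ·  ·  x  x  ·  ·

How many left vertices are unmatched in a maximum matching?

1

One maximum matching: 1→D, 2→C, 3→E, 4→A, 5→G.
The set {1, 3, 6} has only 2 neighbours ({D, E}), so by Hall's theorem at most 5 of the 6 left vertices can be matched.
That matches 5 of the 6, leaving 1 unmatched; no matching can do better.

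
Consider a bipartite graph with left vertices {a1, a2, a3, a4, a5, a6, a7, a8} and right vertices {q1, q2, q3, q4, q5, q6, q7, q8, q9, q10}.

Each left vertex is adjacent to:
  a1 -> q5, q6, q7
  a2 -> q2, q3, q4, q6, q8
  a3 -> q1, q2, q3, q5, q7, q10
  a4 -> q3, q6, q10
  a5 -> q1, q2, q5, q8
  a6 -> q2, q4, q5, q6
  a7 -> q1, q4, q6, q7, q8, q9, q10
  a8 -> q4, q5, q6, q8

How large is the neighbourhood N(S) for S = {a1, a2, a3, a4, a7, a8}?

The union of neighbours of {a1, a2, a3, a4, a7, a8} is {q1, q2, q3, q4, q5, q6, q7, q8, q9, q10}, which has 10 elements.
Since |N(S)| = 10 ≥ |S| = 6, Hall's condition holds for this subset.

10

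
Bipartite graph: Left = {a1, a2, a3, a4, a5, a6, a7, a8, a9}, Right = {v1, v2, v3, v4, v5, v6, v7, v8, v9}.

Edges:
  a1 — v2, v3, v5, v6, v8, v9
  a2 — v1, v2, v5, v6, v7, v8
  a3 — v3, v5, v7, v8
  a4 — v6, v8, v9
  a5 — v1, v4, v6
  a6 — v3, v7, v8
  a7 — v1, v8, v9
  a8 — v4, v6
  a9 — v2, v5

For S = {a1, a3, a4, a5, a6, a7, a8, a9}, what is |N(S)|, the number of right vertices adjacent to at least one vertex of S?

9

The union of neighbours of {a1, a3, a4, a5, a6, a7, a8, a9} is {v1, v2, v3, v4, v5, v6, v7, v8, v9}, which has 9 elements.
Since |N(S)| = 9 ≥ |S| = 8, Hall's condition holds for this subset.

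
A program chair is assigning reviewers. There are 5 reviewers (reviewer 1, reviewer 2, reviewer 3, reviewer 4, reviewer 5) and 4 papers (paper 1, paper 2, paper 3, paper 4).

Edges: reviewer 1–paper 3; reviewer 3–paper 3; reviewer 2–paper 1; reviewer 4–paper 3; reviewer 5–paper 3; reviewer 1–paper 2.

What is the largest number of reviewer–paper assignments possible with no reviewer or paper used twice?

3

A valid assignment of size 3: reviewer 1→paper 2, reviewer 2→paper 1, reviewer 3→paper 3.
The set {reviewer 3, reviewer 4, reviewer 5} has only 1 neighbour ({paper 3}), so by Hall's theorem at most 3 of the 5 reviewers can be matched.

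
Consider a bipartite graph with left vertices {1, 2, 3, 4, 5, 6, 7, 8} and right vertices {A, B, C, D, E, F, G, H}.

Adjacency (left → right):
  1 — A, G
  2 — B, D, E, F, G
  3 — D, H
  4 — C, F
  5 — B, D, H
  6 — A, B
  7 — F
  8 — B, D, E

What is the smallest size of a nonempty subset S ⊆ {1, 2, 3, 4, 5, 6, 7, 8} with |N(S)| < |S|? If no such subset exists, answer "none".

none

A matching saturating every left vertex exists, for instance 1→G, 2→E, 3→H, 4→C, 5→D, 6→A, 7→F, 8→B.
By Hall's marriage theorem, this means |N(S)| ≥ |S| for every subset S, so no violating subset exists.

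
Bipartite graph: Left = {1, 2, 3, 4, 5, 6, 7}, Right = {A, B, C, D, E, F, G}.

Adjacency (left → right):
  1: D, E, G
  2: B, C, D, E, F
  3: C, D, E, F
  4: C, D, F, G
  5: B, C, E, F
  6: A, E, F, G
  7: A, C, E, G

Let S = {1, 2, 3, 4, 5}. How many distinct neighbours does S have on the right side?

6

The union of neighbours of {1, 2, 3, 4, 5} is {B, C, D, E, F, G}, which has 6 elements.
Since |N(S)| = 6 ≥ |S| = 5, Hall's condition holds for this subset.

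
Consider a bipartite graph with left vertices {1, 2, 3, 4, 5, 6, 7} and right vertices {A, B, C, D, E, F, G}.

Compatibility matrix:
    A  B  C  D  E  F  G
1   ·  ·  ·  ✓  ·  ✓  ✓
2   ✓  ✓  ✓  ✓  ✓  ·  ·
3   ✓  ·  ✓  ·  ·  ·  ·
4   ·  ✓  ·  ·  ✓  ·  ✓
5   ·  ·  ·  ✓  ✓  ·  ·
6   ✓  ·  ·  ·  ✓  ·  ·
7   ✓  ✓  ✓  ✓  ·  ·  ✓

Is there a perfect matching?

For example, pair 1→F, 2→A, 3→C, 4→B, 5→D, 6→E, 7→G.
Every left vertex is matched, so this is a perfect matching.

Yes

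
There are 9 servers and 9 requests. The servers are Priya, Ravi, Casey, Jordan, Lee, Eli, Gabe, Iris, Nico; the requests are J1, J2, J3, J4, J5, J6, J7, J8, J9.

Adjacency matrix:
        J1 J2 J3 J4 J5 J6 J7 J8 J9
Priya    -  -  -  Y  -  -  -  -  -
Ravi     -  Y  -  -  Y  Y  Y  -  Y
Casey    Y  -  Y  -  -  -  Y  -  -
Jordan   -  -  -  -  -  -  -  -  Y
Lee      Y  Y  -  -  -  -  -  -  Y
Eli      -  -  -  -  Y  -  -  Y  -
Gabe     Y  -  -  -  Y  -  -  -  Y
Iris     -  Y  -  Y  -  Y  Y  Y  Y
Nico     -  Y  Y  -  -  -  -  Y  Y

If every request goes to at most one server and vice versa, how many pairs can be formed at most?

9

One maximum matching: Priya–J4, Ravi–J6, Casey–J3, Jordan–J9, Lee–J2, Eli–J5, Gabe–J1, Iris–J7, Nico–J8.
All 9 servers are matched, so no larger matching exists.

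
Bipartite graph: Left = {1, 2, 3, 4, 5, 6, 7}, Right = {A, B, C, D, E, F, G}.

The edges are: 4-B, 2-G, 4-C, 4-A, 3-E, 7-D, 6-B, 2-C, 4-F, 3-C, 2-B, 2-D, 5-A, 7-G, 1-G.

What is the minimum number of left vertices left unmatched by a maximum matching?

One maximum matching: 1→G, 2→C, 3→E, 4→F, 5→A, 6→B, 7→D.
All 7 left vertices are matched, so no larger matching exists.
That matches 7 of the 7, leaving 0 unmatched; no matching can do better.

0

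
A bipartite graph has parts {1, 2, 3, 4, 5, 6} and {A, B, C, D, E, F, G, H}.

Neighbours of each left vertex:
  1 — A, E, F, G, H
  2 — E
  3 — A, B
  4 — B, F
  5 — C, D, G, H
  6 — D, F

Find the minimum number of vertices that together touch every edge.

6

{1, 2, 3, 4, 5, 6} is a vertex cover of size 6: every edge has an endpoint in this set.
No smaller cover exists because 1–G, 2–E, 3–A, 4–B, 5–C, 6–F is a matching of size 6, and a cover must include an endpoint of each of these disjoint edges (König's theorem).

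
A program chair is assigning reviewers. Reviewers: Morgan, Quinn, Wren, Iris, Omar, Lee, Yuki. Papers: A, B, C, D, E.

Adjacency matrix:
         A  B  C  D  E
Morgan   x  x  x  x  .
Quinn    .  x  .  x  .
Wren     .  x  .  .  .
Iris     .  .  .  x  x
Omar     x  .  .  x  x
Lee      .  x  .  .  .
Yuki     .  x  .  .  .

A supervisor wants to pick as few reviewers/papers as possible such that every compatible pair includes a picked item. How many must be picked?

{Morgan, Quinn, Iris, Omar, B} is a vertex cover of size 5: every edge has an endpoint in this set.
No smaller cover exists because Morgan–C, Quinn–D, Wren–B, Iris–E, Omar–A is a matching of size 5, and a cover must include an endpoint of each of these disjoint edges (König's theorem).

5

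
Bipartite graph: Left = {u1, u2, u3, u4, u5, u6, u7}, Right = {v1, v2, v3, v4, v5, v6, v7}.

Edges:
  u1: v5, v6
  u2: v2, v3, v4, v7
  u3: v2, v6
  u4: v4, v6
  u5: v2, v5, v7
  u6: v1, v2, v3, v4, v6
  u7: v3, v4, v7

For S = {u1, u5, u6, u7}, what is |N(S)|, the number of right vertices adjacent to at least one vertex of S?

7

The union of neighbours of {u1, u5, u6, u7} is {v1, v2, v3, v4, v5, v6, v7}, which has 7 elements.
Since |N(S)| = 7 ≥ |S| = 4, Hall's condition holds for this subset.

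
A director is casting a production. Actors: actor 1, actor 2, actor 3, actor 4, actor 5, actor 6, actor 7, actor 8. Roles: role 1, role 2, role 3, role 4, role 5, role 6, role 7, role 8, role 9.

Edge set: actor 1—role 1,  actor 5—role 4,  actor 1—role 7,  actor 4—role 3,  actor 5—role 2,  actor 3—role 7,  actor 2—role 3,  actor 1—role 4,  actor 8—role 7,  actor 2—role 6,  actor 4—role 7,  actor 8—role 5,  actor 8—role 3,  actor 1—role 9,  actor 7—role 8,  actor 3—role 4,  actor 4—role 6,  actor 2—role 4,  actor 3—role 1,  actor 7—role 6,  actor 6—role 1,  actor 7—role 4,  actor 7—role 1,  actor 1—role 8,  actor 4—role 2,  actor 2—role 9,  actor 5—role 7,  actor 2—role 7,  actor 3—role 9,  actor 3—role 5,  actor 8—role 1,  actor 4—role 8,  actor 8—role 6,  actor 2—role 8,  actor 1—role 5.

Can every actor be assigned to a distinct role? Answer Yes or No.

Yes

For example, pair actor 1-role 9, actor 2-role 3, actor 3-role 5, actor 4-role 8, actor 5-role 2, actor 6-role 1, actor 7-role 6, actor 8-role 7.
All 8 actors are covered.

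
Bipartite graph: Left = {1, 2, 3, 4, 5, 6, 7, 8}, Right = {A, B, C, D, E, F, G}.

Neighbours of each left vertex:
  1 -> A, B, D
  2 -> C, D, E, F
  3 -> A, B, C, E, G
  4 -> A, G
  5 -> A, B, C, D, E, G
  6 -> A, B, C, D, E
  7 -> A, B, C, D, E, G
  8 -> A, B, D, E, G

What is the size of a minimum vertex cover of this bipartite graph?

7

A maximum matching has 7 edges (e.g. 1–D, 2–F, 3–C, 4–A, 5–B, 6–E, 7–G).
By König's theorem the minimum vertex cover has the same size. One such cover is {2, A, B, C, D, E, G}.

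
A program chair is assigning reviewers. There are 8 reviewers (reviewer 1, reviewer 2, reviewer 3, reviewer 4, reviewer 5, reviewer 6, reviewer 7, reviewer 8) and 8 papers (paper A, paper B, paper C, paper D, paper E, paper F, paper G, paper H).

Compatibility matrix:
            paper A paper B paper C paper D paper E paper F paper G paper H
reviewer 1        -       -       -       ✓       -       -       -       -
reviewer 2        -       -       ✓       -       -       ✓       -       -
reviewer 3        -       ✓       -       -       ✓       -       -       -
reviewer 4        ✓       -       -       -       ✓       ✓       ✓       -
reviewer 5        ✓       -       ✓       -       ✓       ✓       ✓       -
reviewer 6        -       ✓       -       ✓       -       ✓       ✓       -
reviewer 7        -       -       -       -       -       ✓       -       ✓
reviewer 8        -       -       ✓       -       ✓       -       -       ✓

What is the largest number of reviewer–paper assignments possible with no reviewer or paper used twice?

8

A valid assignment of size 8: reviewer 1–paper D, reviewer 2–paper C, reviewer 3–paper B, reviewer 4–paper F, reviewer 5–paper A, reviewer 6–paper G, reviewer 7–paper H, reviewer 8–paper E.
This saturates every reviewer, so 8 is the maximum.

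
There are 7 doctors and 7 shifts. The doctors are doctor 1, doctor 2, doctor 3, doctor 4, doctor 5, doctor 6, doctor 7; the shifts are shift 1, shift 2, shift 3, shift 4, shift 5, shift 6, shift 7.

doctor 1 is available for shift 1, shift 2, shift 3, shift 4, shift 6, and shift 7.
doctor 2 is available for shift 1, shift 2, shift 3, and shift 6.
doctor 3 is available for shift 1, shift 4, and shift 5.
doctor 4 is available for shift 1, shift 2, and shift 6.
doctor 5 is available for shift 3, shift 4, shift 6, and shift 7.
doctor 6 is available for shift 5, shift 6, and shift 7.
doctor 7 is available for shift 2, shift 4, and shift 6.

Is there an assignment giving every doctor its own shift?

For example, pair doctor 1-shift 7, doctor 2-shift 2, doctor 3-shift 4, doctor 4-shift 1, doctor 5-shift 3, doctor 6-shift 5, doctor 7-shift 6.
Every doctor is matched, so this is a perfect matching.

Yes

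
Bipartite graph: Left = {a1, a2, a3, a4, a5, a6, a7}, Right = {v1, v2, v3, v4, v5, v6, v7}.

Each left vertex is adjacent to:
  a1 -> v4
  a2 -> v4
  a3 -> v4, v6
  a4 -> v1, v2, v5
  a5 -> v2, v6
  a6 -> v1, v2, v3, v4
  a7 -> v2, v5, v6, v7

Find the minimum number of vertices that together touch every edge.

The 6 edges a1–v4, a3–v6, a4–v5, a5–v2, a6–v1, a7–v7 form a matching, so any vertex cover needs at least 6 vertices (one per matched edge).
Conversely {a3, a4, a5, a6, a7, v4} meets every edge and has exactly 6 vertices, so 6 is optimal.

6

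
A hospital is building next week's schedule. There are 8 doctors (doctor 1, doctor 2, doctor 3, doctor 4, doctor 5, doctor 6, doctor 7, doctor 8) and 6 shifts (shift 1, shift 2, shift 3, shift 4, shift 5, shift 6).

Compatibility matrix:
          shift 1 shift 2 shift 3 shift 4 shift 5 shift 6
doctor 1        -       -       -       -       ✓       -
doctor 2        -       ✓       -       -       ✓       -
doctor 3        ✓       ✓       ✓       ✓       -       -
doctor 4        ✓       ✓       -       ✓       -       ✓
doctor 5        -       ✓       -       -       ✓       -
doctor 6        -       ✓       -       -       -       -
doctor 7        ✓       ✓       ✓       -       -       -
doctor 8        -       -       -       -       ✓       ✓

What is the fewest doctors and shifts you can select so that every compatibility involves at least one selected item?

6

{doctor 3, doctor 4, doctor 7, doctor 8, shift 2, shift 5} is a vertex cover of size 6: every edge has an endpoint in this set.
No smaller cover exists because doctor 1–shift 5, doctor 2–shift 2, doctor 3–shift 3, doctor 4–shift 4, doctor 7–shift 1, doctor 8–shift 6 is a matching of size 6, and a cover must include an endpoint of each of these disjoint edges (König's theorem).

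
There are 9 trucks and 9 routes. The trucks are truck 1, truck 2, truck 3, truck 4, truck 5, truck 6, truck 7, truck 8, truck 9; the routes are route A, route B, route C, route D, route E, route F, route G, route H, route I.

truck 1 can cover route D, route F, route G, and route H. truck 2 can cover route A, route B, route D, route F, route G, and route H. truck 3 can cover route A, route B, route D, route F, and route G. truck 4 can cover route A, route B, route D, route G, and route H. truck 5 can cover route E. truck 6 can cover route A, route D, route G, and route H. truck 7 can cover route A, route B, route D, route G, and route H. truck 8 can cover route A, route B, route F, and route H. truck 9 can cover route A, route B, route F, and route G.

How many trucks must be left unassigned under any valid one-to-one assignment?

For example, pair truck 1–route F, truck 2–route D, truck 3–route B, truck 4–route H, truck 5–route E, truck 6–route A, truck 7–route G.
The set {truck 1, truck 2, truck 3, truck 4, truck 6, truck 7, truck 8, truck 9} has only 6 neighbours ({route A, route B, route D, route F, route G, route H}), so by Hall's theorem at most 7 of the 9 trucks can be matched.
That matches 7 of the 9, leaving 2 unmatched; no matching can do better.

2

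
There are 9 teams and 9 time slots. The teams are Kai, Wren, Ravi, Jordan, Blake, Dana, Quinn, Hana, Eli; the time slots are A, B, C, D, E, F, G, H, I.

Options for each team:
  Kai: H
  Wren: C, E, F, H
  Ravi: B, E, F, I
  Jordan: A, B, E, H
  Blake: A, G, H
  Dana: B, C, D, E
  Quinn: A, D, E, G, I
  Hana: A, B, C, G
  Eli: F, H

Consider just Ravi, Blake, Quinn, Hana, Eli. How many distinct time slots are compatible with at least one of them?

The union of neighbours of {Ravi, Blake, Quinn, Hana, Eli} is {A, B, C, D, E, F, G, H, I}, which has 9 elements.
Since |N(S)| = 9 ≥ |S| = 5, Hall's condition holds for this subset.

9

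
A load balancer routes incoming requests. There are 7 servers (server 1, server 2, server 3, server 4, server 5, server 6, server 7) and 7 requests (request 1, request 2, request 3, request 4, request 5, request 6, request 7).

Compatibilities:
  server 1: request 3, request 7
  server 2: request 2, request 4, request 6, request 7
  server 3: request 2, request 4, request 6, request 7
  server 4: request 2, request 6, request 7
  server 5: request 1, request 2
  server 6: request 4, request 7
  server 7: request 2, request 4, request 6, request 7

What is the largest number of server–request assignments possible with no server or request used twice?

One maximum matching: server 1→request 3, server 2→request 2, server 3→request 4, server 4→request 6, server 5→request 1, server 6→request 7.
The set {server 2, server 3, server 4, server 6, server 7} has only 4 neighbours ({request 2, request 4, request 6, request 7}), so by Hall's theorem at most 6 of the 7 servers can be matched.

6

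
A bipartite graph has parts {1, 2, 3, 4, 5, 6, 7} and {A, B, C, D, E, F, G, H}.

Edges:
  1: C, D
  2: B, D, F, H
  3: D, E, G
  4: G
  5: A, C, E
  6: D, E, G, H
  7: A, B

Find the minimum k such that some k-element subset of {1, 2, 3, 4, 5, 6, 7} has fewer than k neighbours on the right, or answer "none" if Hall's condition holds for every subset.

A matching saturating every left vertex exists, for instance 1→C, 2→F, 3→D, 4→G, 5→A, 6→E, 7→B.
By Hall's marriage theorem, this means |N(S)| ≥ |S| for every subset S, so no violating subset exists.

none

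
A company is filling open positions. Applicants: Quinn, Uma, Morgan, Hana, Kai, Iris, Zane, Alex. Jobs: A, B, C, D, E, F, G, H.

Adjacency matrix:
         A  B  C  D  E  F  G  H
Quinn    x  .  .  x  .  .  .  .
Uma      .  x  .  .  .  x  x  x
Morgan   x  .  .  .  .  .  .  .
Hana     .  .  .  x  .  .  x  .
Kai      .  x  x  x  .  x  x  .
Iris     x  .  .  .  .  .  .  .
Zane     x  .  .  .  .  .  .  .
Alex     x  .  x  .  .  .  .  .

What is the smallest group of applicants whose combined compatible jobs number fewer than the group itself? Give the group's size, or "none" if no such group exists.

Take S = {Morgan, Iris}. Its neighbourhood is {A}, so |N(S)| = 1 < |S| = 2.
No single vertex violates Hall's condition since each has at least one neighbour, so 2 is the minimum.

2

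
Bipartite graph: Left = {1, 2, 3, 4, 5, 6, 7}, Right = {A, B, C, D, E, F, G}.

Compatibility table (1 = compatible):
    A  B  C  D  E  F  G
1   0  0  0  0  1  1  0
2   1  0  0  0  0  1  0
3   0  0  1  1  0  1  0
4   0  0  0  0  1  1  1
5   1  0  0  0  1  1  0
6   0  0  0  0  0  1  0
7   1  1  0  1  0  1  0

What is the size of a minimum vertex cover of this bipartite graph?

6

{3, 4, 7, A, E, F} is a vertex cover of size 6: every edge has an endpoint in this set.
No smaller cover exists because 1–F, 2–A, 3–C, 4–G, 5–E, 7–B is a matching of size 6, and a cover must include an endpoint of each of these disjoint edges (König's theorem).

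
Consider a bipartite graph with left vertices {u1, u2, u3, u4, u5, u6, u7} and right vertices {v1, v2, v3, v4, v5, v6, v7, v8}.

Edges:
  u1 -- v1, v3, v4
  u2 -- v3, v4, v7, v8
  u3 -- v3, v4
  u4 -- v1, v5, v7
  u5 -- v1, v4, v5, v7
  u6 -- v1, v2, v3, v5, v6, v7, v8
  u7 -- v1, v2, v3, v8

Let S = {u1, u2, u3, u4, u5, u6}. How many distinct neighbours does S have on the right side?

8

The union of neighbours of {u1, u2, u3, u4, u5, u6} is {v1, v2, v3, v4, v5, v6, v7, v8}, which has 8 elements.
Since |N(S)| = 8 ≥ |S| = 6, Hall's condition holds for this subset.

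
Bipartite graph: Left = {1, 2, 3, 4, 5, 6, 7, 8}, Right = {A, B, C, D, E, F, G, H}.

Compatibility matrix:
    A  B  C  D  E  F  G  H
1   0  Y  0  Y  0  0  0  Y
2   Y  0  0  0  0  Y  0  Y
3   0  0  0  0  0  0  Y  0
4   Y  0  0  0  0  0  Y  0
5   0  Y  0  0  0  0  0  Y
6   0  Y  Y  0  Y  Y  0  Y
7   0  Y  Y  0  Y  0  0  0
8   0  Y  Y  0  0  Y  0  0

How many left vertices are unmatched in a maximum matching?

0

A valid assignment of size 8: 1–D, 2–F, 3–G, 4–A, 5–H, 6–C, 7–E, 8–B.
This saturates every left vertex, so 8 is the maximum.
That matches 8 of the 8, leaving 0 unmatched; no matching can do better.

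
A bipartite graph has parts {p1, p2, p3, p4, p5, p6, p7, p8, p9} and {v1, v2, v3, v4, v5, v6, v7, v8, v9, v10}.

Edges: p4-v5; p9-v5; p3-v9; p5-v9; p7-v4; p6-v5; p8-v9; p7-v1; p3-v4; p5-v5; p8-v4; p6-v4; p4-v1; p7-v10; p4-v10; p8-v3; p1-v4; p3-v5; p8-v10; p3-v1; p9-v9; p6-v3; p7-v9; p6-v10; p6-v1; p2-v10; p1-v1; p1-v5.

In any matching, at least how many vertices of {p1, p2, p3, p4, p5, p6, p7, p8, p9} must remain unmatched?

One maximum matching: p1–v5, p2–v10, p3–v4, p4–v1, p5–v9, p6–v3.
The set {p1, p2, p3, p4, p5, p6, p7, p8, p9} has only 6 neighbours ({v1, v10, v3, v4, v5, v9}), so by Hall's theorem at most 6 of the 9 left vertices can be matched.
That matches 6 of the 9, leaving 3 unmatched; no matching can do better.

3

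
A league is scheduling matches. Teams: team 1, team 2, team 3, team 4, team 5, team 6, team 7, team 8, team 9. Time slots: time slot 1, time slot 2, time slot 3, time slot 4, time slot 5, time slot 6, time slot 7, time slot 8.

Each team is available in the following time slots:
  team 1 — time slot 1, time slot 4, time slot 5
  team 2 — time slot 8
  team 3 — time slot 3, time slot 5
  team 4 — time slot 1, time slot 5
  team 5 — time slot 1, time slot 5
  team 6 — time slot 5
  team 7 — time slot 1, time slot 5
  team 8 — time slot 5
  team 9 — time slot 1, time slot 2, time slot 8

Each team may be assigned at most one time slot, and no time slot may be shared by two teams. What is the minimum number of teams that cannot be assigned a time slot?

3

A valid assignment of size 6: team 1→time slot 4, team 2→time slot 8, team 3→time slot 3, team 4→time slot 1, team 5→time slot 5, team 9→time slot 2.
The set {team 4, team 5, team 6, team 7, team 8} has only 2 neighbours ({time slot 1, time slot 5}), so by Hall's theorem at most 6 of the 9 teams can be matched.
That matches 6 of the 9, leaving 3 unmatched; no matching can do better.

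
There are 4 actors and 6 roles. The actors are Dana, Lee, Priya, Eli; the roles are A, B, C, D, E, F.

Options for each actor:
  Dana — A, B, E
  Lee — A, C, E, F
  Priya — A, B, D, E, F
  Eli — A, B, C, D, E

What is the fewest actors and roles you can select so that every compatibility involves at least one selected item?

4

A maximum matching has 4 edges (e.g. Dana–B, Lee–C, Priya–E, Eli–A).
By König's theorem the minimum vertex cover has the same size. One such cover is {Dana, Lee, Priya, Eli}.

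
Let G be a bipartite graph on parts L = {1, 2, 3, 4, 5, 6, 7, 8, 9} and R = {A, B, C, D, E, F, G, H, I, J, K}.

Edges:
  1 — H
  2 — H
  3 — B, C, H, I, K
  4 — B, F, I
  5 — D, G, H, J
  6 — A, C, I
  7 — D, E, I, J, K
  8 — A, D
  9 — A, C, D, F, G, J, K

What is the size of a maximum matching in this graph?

8

A valid assignment of size 8: 1→H, 3→B, 4→F, 5→D, 6→I, 7→K, 8→A, 9→J.
The set {1, 2} has only 1 neighbour ({H}), so by Hall's theorem at most 8 of the 9 left vertices can be matched.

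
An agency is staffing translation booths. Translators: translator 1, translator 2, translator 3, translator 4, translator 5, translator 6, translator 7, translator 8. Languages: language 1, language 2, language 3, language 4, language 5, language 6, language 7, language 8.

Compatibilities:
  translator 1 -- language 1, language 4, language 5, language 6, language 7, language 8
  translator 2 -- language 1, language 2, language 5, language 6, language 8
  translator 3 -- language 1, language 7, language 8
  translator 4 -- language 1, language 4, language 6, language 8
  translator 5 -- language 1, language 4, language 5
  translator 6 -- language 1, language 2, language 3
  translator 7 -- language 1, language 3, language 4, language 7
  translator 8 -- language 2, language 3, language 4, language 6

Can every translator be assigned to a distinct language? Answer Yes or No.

One maximum matching: translator 1-language 7, translator 2-language 2, translator 3-language 1, translator 4-language 8, translator 5-language 5, translator 6-language 3, translator 7-language 4, translator 8-language 6.
Every translator is matched, so this is a perfect matching.

Yes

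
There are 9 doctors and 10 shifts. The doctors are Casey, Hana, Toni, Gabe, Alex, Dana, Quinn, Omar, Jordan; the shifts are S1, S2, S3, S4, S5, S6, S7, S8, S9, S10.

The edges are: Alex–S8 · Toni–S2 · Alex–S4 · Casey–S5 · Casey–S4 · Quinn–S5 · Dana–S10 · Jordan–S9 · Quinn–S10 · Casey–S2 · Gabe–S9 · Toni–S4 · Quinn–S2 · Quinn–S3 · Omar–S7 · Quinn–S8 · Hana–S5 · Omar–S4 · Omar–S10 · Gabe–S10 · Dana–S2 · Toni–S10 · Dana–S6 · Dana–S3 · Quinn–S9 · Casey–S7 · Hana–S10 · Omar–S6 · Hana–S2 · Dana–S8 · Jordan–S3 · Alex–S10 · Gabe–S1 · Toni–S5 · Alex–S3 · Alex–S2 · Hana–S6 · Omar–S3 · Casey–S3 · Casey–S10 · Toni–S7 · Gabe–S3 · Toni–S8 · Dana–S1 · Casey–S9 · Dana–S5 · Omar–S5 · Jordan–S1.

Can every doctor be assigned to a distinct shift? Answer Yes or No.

One maximum matching: Casey-S7, Hana-S2, Toni-S5, Gabe-S10, Alex-S4, Dana-S3, Quinn-S8, Omar-S6, Jordan-S9.
Every doctor is matched, so this matching saturates all of them.

Yes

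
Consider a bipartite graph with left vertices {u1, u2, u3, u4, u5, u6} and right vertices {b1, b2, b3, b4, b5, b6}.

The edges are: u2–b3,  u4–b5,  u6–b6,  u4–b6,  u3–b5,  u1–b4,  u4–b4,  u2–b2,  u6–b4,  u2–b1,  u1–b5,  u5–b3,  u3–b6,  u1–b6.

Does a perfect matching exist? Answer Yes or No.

No

The set {u1, u3, u4, u6} has only 3 neighbours ({b4, b5, b6}), so by Hall's theorem at most 5 of the 6 left vertices can be matched.
Hence no matching covers every left vertex.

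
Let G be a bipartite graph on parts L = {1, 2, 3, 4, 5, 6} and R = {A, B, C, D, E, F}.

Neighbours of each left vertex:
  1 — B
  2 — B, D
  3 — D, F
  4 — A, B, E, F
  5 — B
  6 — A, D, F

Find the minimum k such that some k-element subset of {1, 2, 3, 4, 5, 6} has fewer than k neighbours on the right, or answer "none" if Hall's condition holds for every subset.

Take S = {1, 5}. Its neighbourhood is {B}, so |N(S)| = 1 < |S| = 2.
No single vertex violates Hall's condition since each has at least one neighbour, so 2 is the minimum.

2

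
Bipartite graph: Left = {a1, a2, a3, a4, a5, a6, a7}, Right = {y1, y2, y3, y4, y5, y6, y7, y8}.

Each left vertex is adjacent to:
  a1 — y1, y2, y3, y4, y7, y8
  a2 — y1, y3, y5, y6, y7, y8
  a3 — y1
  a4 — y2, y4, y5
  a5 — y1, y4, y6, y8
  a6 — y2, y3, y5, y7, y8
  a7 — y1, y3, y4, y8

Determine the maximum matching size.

7

A valid assignment of size 7: a1–y7, a2–y6, a3–y1, a4–y2, a5–y4, a6–y8, a7–y3.
All 7 left vertices are matched, so no larger matching exists.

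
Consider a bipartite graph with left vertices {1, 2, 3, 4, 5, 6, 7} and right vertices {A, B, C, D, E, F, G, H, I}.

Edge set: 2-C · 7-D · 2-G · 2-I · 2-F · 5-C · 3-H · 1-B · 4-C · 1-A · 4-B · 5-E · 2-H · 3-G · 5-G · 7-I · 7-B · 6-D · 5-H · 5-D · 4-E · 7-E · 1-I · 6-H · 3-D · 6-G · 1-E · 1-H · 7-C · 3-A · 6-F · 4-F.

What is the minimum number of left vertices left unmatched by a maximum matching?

0

One maximum matching: 1→A, 2→H, 3→D, 4→B, 5→G, 6→F, 7→E.
All 7 left vertices are matched, so no larger matching exists.
That matches 7 of the 7, leaving 0 unmatched; no matching can do better.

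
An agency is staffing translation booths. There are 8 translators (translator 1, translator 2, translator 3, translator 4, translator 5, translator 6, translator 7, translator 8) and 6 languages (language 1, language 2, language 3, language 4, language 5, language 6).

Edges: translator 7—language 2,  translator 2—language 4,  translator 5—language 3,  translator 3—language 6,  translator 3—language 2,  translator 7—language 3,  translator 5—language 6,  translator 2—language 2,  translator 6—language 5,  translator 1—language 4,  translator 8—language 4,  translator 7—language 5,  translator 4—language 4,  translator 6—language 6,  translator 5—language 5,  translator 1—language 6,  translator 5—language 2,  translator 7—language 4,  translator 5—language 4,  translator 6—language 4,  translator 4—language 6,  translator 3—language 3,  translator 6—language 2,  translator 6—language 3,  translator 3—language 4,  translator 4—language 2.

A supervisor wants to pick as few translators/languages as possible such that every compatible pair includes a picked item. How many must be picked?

5

{language 2, language 3, language 4, language 5, language 6} is a vertex cover of size 5: every edge has an endpoint in this set.
No smaller cover exists because translator 1–language 4, translator 2–language 2, translator 3–language 3, translator 4–language 6, translator 5–language 5 is a matching of size 5, and a cover must include an endpoint of each of these disjoint edges (König's theorem).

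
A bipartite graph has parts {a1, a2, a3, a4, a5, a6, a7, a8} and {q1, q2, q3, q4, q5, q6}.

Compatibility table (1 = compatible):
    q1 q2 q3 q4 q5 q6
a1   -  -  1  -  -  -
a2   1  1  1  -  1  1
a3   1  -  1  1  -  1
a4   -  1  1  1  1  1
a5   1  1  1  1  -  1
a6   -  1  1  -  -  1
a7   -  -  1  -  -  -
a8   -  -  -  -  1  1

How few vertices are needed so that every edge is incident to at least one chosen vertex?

6

A maximum matching has 6 edges (e.g. a1–q3, a2–q5, a3–q1, a4–q2, a5–q4, a6–q6).
By König's theorem the minimum vertex cover has the same size. One such cover is {q1, q2, q3, q4, q5, q6}.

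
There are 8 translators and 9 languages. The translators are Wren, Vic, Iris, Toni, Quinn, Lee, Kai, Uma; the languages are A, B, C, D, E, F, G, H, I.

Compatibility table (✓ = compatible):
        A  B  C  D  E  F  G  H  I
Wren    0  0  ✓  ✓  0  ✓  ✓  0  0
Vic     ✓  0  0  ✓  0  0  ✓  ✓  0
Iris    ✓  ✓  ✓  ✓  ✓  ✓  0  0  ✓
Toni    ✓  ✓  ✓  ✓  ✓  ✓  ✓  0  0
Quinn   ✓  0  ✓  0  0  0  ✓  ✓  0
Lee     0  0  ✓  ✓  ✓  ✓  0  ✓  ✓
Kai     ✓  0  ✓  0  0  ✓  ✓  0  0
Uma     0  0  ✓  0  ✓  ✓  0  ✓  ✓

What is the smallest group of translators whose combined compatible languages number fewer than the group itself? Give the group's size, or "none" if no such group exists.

A matching saturating every translator exists, for instance Wren→D, Vic→H, Iris→A, Toni→G, Quinn→C, Lee→I, Kai→F, Uma→E.
By Hall's marriage theorem, this means |N(S)| ≥ |S| for every subset S, so no violating subset exists.

none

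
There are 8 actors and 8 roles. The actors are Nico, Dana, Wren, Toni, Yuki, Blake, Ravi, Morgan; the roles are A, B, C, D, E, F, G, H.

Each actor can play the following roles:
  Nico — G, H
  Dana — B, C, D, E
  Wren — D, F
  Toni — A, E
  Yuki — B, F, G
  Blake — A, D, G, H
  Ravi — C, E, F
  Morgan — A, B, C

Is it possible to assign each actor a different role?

For example, pair Nico→H, Dana→E, Wren→D, Toni→A, Yuki→F, Blake→G, Ravi→C, Morgan→B.
Every actor is matched, so this is a perfect matching.

Yes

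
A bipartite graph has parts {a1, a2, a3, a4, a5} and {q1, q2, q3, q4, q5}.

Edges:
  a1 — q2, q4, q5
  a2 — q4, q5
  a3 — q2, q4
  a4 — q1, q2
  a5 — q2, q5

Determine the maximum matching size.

For example, pair a1→q5, a2→q4, a3→q2, a4→q1.
The set {a1, a2, a3, a5} has only 3 neighbours ({q2, q4, q5}), so by Hall's theorem at most 4 of the 5 left vertices can be matched.

4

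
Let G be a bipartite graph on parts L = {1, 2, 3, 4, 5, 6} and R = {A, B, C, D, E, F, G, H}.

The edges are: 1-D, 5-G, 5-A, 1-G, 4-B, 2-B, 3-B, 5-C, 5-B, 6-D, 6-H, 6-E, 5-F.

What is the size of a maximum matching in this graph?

4

A valid assignment of size 4: 1→D, 2→B, 5→G, 6→E.
The set {2, 3, 4} has only 1 neighbour ({B}), so by Hall's theorem at most 4 of the 6 left vertices can be matched.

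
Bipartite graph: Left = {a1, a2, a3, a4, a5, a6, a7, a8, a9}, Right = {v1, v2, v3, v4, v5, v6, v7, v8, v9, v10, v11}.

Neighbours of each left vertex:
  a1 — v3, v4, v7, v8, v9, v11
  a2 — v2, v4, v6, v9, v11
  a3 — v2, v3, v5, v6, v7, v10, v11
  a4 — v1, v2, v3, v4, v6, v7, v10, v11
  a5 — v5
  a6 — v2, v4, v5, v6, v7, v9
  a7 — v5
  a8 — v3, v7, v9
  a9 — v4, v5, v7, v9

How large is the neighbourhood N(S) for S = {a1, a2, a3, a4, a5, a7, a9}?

The union of neighbours of {a1, a2, a3, a4, a5, a7, a9} is {v1, v2, v3, v4, v5, v6, v7, v8, v9, v10, v11}, which has 11 elements.
Since |N(S)| = 11 ≥ |S| = 7, Hall's condition holds for this subset.

11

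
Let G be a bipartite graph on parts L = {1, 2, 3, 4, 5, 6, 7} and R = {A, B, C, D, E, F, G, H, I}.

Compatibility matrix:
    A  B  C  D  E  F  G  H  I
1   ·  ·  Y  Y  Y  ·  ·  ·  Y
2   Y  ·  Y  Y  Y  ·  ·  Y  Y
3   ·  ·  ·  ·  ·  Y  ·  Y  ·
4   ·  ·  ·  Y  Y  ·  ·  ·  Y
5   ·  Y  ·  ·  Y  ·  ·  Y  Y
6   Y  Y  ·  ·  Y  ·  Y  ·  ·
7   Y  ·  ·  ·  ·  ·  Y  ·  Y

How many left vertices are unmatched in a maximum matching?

0

A valid assignment of size 7: 1–C, 2–A, 3–F, 4–D, 5–E, 6–B, 7–I.
This saturates every left vertex, so 7 is the maximum.
That matches 7 of the 7, leaving 0 unmatched; no matching can do better.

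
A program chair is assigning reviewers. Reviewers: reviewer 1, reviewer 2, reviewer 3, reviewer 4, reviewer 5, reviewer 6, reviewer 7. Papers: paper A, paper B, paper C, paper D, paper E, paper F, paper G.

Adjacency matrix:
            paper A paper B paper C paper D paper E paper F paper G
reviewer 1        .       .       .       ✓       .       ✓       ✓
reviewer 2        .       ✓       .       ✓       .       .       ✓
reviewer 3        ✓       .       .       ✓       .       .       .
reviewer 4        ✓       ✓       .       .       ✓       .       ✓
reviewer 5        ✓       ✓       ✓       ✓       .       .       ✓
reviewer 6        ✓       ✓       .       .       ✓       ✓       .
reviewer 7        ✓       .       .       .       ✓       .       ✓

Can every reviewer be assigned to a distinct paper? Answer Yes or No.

For example, pair reviewer 1→paper F, reviewer 2→paper G, reviewer 3→paper D, reviewer 4→paper A, reviewer 5→paper C, reviewer 6→paper B, reviewer 7→paper E.
Every reviewer is matched, so this is a perfect matching.

Yes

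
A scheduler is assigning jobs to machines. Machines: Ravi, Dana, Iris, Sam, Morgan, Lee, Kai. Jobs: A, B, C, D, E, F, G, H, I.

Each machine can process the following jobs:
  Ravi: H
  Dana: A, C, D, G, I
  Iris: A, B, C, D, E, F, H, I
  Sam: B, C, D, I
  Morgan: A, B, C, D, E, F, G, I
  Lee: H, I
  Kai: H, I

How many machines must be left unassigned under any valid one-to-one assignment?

One maximum matching: Ravi→H, Dana→A, Iris→E, Sam→B, Morgan→G, Lee→I.
The set {Ravi, Lee, Kai} has only 2 neighbours ({H, I}), so by Hall's theorem at most 6 of the 7 machines can be matched.
That matches 6 of the 7, leaving 1 unmatched; no matching can do better.

1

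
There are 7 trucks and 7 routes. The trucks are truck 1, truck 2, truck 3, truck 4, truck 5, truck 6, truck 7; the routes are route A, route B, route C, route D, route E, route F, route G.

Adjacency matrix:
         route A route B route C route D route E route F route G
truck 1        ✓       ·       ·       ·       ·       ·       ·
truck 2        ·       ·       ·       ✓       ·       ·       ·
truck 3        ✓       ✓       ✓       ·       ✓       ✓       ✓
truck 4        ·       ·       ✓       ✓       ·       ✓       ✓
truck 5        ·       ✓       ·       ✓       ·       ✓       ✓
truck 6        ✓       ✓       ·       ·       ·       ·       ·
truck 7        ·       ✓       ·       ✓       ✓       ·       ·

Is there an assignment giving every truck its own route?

A valid assignment of size 7: truck 1-route A, truck 2-route D, truck 3-route G, truck 4-route C, truck 5-route F, truck 6-route B, truck 7-route E.
All 7 trucks are covered.

Yes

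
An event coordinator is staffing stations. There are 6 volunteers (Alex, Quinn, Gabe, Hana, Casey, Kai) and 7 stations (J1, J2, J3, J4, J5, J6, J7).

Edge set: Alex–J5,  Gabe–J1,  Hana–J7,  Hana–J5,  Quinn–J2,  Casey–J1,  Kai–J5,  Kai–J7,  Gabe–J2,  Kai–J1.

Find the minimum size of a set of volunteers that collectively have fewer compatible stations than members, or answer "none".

Take S = {Quinn, Gabe, Casey}. Its neighbourhood is {J1, J2}, so |N(S)| = 2 < |S| = 3.
Every subset of size less than 3 has at least as many neighbours as members, so 3 is the minimum.

3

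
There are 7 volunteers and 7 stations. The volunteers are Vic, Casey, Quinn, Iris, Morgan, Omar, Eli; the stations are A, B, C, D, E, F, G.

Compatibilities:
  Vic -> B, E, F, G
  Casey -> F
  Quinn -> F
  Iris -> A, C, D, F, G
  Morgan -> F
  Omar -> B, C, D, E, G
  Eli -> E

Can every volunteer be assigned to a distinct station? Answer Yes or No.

No

The set {Casey, Quinn, Morgan} has only 1 neighbour ({F}), so by Hall's theorem at most 5 of the 7 volunteers can be matched.
Hence no matching covers every volunteer.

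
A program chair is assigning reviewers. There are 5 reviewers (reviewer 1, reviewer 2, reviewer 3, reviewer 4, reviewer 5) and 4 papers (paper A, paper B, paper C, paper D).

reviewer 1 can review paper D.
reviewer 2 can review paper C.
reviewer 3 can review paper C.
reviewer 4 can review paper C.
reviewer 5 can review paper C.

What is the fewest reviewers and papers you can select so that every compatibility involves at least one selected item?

{reviewer 1, paper C} is a vertex cover of size 2: every edge has an endpoint in this set.
No smaller cover exists because reviewer 1–paper D, reviewer 2–paper C is a matching of size 2, and a cover must include an endpoint of each of these disjoint edges (König's theorem).

2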